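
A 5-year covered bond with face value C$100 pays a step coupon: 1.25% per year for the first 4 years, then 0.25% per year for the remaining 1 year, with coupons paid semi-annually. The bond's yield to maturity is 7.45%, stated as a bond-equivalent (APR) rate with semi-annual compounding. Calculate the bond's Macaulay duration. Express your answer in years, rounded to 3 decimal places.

Periodic yield y = 0.03725. Discount each cash flow and weight by its period:
  t   CF        PV=CF/(1+0.03725)^t    t·PV
  1        0.625         0.6026         0.6026
  2        0.625         0.5809         1.1618
  3        0.625         0.5601         1.6802
  4        0.625         0.5399         2.1598
  5        0.625         0.5206         2.6028
  6        0.625         0.5019         3.0111
  7        0.625         0.4838         3.3868
  8        0.625         0.4665         3.7317
  9        0.125         0.0899         0.8095
  10     100.125        69.4557       694.5573
  Σ                     73.8018       713.7035
Price P = Σ PV = 73.8018.
Macaulay duration = Σ(t·PV) / P = 713.7035 / 73.8018 = 9.67054 half-year periods.
In years: 9.67054 / 2 = 4.83527 years.

4.835 years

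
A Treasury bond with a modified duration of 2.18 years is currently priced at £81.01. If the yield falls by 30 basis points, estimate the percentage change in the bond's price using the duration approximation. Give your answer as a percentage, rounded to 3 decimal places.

+0.654%

Duration approximation: ΔP/P ≈ -D_mod · Δy = -2.18 × (-0.003) = +0.006540.
As a percentage: +0.6540%.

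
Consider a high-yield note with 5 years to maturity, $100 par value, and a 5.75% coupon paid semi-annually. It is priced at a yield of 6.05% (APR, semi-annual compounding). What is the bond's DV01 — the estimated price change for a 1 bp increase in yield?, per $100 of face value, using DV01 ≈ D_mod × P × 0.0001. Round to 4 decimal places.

$0.0423

Periodic yield y = 0.03025.
  t   CF        PV=CF/(1+0.03025)^t    t·PV
  1        2.875         2.7906         2.7906
  2        2.875         2.7086         5.4173
  3        2.875         2.6291         7.8874
  4        2.875         2.5519        10.2077
  5        2.875         2.4770        12.3850
  6        2.875         2.4043        14.4256
  7        2.875         2.3337        16.3357
  8        2.875         2.2651        18.1212
  9        2.875         2.1986        19.7878
  10     102.875        76.3631       763.6311
  Σ                     98.7221       870.9892
P = 98.7221; D_Mac = 8.82264 half-year periods = 4.41132 yrs; D_mod = 4.28179 yrs.
DV01 ≈ 4.28179 × 98.7221 × 0.0001 = 0.042271.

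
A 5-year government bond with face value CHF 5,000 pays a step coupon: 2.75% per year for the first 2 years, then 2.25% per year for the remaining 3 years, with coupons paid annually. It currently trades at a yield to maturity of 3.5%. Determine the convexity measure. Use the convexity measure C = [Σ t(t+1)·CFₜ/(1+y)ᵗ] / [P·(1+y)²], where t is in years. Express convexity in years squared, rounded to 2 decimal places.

26.12

With y = 0.035:
  t   CF        PV=CF/(1+0.035)^t    t·PV        t(t+1)·PV
  1       137.50       132.8502       132.8502         265.7005
  2       137.50       128.3577       256.7154         770.1463
  3       112.50       101.4686       304.4057       1,217.6227
  4       112.50        98.0373       392.1490       1,960.7450
  5     5,112.50     4,304.5878    21,522.9391     129,137.6345
  Σ                  4,765.3016    22,609.0594     133,351.8489
P = 4,765.3016.
Convexity = Σ t(t+1)·PV / [P·(1+y)²] = 133,351.8489 / (4,765.3016 × 1.071225) = 26.12329.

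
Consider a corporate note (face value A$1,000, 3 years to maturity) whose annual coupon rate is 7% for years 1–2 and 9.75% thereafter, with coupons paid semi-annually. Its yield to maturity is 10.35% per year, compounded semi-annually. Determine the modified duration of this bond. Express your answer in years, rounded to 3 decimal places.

Periodic yield y = 0.05175. First find Macaulay duration:
  t   CF        PV=CF/(1+0.05175)^t    t·PV
  1        35.00        33.2779        33.2779
  2        35.00        31.6405        63.2810
  3        35.00        30.0836        90.2509
  4        35.00        28.6034       114.4137
  5        48.75        37.8802       189.4009
  6     1,048.75       774.8129     4,648.8775
  Σ                    936.2985     5,139.5018
P = 936.2985; Macaulay duration = 5,139.5018 / 936.2985 = 5.48917 half-year periods = 2.74459 years.
Modified duration = D_Mac / (1 + y) = 2.74459 / 1.05175 = 2.60954 years.

2.610 years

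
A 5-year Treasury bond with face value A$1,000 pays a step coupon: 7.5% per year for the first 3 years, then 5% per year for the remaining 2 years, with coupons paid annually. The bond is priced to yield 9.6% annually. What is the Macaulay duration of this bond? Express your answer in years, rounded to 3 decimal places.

4.312 years

Periodic yield y = 0.096. Discount each cash flow and weight by its year:
  t   CF        PV=CF/(1+0.096)^t    t·PV
  1        75.00        68.4307        68.4307
  2        75.00        62.4367       124.8735
  3        75.00        56.9678       170.9035
  4        50.00        34.6520       138.6078
  5     1,050.00       663.9518     3,319.7588
  Σ                    886.4389     3,822.5742
Price P = Σ PV = 886.4389.
Macaulay duration = Σ(t·PV) / P = 3,822.5742 / 886.4389 = 4.31228 years.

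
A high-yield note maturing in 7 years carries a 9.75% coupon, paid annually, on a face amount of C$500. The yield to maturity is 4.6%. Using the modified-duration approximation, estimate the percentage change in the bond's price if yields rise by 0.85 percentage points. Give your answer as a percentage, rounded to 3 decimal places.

-4.553%

Periodic yield y = 0.046. Modified duration first:
  t   CF        PV=CF/(1+0.046)^t    t·PV
  1        48.75        46.6061        46.6061
  2        48.75        44.5565        89.1130
  3        48.75        42.5971       127.7912
  4        48.75        40.7238       162.8950
  5        48.75        38.9329       194.6643
  6        48.75        37.2207       223.3242
  7       548.75       400.5463     2,803.8242
  Σ                    651.1833     3,648.2180
P = 651.1833; D_Mac = 5.60244 yrs; D_mod = 5.60244/(1+0.046) = 5.35606 yrs.
ΔP/P ≈ -D_mod · Δy = -5.35606 × (+0.0085) = -0.045527 = -4.5527%.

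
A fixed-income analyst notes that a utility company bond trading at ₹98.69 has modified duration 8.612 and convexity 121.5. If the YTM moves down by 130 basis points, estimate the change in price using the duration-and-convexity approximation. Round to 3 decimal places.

+₹12.062

Duration effect: -D_mod·Δy = -8.612 × (-0.013) = +0.111956
Convexity effect: ½·C·(Δy)² = 0.5 × 121.5 × (-0.013)² = +0.01026675
ΔP/P ≈ +0.111956 + 0.01026675 = +0.12222275
ΔP ≈ 98.69 × (+0.12222275) = +12.0621631975.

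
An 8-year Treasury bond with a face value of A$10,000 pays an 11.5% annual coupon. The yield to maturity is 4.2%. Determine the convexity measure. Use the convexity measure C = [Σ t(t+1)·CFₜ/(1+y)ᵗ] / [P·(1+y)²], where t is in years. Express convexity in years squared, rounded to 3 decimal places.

45.326

With y = 0.042:
  t   CF        PV=CF/(1+0.042)^t    t·PV        t(t+1)·PV
  1     1,150.00     1,103.6468     1,103.6468       2,207.2937
  2     1,150.00     1,059.1620     2,118.3241       6,354.9722
  3     1,150.00     1,016.4703     3,049.4108      12,197.6433
  4     1,150.00       975.4993     3,901.9972      19,509.9861
  5     1,150.00       936.1798     4,680.8988      28,085.3927
  6     1,150.00       898.4451     5,390.6704      37,734.6926
  7     1,150.00       862.2313     6,035.6194      48,284.9554
  8    11,150.00     8,022.9321    64,183.4567     577,651.1099
  Σ                 14,874.5667    90,464.0242     732,026.0458
P = 14,874.5667.
Convexity = Σ t(t+1)·PV / [P·(1+y)²] = 732,026.0458 / (14,874.5667 × 1.085764) = 45.32594.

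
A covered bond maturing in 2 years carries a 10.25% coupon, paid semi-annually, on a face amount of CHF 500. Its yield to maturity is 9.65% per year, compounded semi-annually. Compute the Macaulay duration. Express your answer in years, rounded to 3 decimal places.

1.859 years

Periodic yield y = 0.04825. Discount each cash flow and weight by its period:
  t   CF        PV=CF/(1+0.04825)^t    t·PV
  1       25.625        24.4455        24.4455
  2       25.625        23.3203        46.6406
  3       25.625        22.2469        66.7407
  4      525.625       435.3279     1,741.3117
  Σ                    505.3406     1,879.1385
Price P = Σ PV = 505.3406.
Macaulay duration = Σ(t·PV) / P = 1,879.1385 / 505.3406 = 3.71856 half-year periods.
In years: 3.71856 / 2 = 1.85928 years.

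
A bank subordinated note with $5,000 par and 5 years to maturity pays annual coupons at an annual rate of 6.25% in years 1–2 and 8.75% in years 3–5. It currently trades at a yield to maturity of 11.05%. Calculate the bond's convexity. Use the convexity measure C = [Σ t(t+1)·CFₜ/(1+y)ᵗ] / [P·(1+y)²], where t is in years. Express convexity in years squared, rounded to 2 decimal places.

20.13

With y = 0.1105:
  t   CF        PV=CF/(1+0.1105)^t    t·PV        t(t+1)·PV
  1       312.50       281.4048       281.4048         562.8095
  2       312.50       253.4037       506.8073       1,520.4220
  3       437.50       319.4643       958.3930       3,833.5719
  4       437.50       287.6761     1,150.7045       5,753.5223
  5     5,437.50     3,219.6336    16,098.1682      96,589.0090
  Σ                  4,361.5825    18,995.4777     108,259.3348
P = 4,361.5825.
Convexity = Σ t(t+1)·PV / [P·(1+y)²] = 108,259.3348 / (4,361.5825 × 1.233210) = 20.12724.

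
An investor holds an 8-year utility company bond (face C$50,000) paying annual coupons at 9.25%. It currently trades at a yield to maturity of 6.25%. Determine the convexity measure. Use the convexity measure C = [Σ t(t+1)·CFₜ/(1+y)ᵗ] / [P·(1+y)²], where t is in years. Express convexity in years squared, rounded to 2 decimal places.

With y = 0.0625:
  t   CF        PV=CF/(1+0.0625)^t    t·PV        t(t+1)·PV
  1     4,625.00     4,352.9412     4,352.9412       8,705.8824
  2     4,625.00     4,096.8858     8,193.7716      24,581.3149
  3     4,625.00     3,855.8925    11,567.6776      46,270.7104
  4     4,625.00     3,629.0753    14,516.3013      72,581.5064
  5     4,625.00     3,415.6003    17,078.0015     102,468.0091
  6     4,625.00     3,214.6826    19,288.0958     135,016.6708
  7     4,625.00     3,025.5837    21,179.0856     169,432.6849
  8    54,625.00    33,632.5611   269,060.4890   2,421,544.4012
  Σ                 59,223.2226   365,236.3637   2,980,601.1801
P = 59,223.2226.
Convexity = Σ t(t+1)·PV / [P·(1+y)²] = 2,980,601.1801 / (59,223.2226 × 1.128906) = 44.58143.

44.58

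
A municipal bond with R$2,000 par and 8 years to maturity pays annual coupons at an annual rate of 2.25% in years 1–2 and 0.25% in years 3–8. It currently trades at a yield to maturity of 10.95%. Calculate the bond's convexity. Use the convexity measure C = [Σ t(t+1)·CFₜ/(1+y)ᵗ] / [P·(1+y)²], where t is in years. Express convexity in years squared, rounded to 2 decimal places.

With y = 0.1095:
  t   CF        PV=CF/(1+0.1095)^t    t·PV        t(t+1)·PV
  1        45.00        40.5588        40.5588          81.1176
  2        45.00        36.5559        73.1119         219.3356
  3         5.00         3.6609        10.9827          43.9308
  4         5.00         3.2996        13.1984          65.9919
  5         5.00         2.9739        14.8697          89.2185
  6         5.00         2.6804        16.0826         112.5785
  7         5.00         2.4159        16.9113         135.2904
  8     2,005.00       873.1642     6,985.3137      62,867.8229
  Σ                    965.3097     7,171.0291      63,615.2862
P = 965.3097.
Convexity = Σ t(t+1)·PV / [P·(1+y)²] = 63,615.2862 / (965.3097 × 1.230990) = 53.53529.

53.54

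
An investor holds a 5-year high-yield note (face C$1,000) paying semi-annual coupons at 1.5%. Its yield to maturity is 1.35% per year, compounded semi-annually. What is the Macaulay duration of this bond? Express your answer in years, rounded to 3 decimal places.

Periodic yield y = 0.00675. Discount each cash flow and weight by its period:
  t   CF        PV=CF/(1+0.00675)^t    t·PV
  1         7.50         7.4497         7.4497
  2         7.50         7.3998        14.7995
  3         7.50         7.3502        22.0505
  4         7.50         7.3009        29.2035
  5         7.50         7.2519        36.2596
  6         7.50         7.2033        43.2198
  7         7.50         7.1550        50.0850
  8         7.50         7.1070        56.8562
  9         7.50         7.0594        63.5344
  10    1,007.50       941.9518     9,419.5178
  Σ                  1,007.2289     9,742.9761
Price P = Σ PV = 1,007.2289.
Macaulay duration = Σ(t·PV) / P = 9,742.9761 / 1,007.2289 = 9.67305 half-year periods.
In years: 9.67305 / 2 = 4.83653 years.

4.837 years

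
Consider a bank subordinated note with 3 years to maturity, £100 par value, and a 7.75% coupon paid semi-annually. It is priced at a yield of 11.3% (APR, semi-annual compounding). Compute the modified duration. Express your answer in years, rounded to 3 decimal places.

Periodic yield y = 0.0565. First find Macaulay duration:
  t   CF        PV=CF/(1+0.0565)^t    t·PV
  1        3.875         3.6678         3.6678
  2        3.875         3.4716         6.9432
  3        3.875         3.2860         9.8579
  4        3.875         3.1102        12.4410
  5        3.875         2.9439        14.7195
  6      103.875        74.6954       448.1726
  Σ                     91.1749       495.8020
P = 91.1749; Macaulay duration = 495.8020 / 91.1749 = 5.43792 half-year periods = 2.71896 years.
Modified duration = D_Mac / (1 + y) = 2.71896 / 1.0565 = 2.57355 years.

2.574 years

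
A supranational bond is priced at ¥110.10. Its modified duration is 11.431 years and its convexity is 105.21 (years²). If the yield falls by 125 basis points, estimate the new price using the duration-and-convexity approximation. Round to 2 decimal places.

Duration effect: -D_mod·Δy = -11.431 × (-0.0125) = +0.1428875
Convexity effect: ½·C·(Δy)² = 0.5 × 105.21 × (-0.0125)² = +0.00821953125
ΔP/P ≈ +0.1428875 + 0.00821953125 = +0.15110703125
New price ≈ 110.10 × (1 + 0.15110703125) = 126.736884140625.

¥126.74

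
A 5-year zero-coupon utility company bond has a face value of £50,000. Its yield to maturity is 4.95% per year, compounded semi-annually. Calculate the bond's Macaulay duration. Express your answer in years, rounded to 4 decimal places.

A zero-coupon bond has a single cash flow at maturity, so its Macaulay duration equals its maturity: 5 years.
(Equivalently: 10 semi-annual periods ÷ 2 = 5 years.)

5.0000 years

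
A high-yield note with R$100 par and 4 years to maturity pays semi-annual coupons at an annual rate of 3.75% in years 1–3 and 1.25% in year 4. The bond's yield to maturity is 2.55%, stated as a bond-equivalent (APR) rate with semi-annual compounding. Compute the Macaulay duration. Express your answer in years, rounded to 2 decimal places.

Periodic yield y = 0.01275. Discount each cash flow and weight by its period:
  t   CF        PV=CF/(1+0.01275)^t    t·PV
  1        1.875         1.8514         1.8514
  2        1.875         1.8281         3.6562
  3        1.875         1.8051         5.4152
  4        1.875         1.7823         7.1294
  5        1.875         1.7599         8.7995
  6        1.875         1.7378        10.4265
  7        0.625         0.5720         4.0037
  8      100.625        90.9260       727.4077
  Σ                    102.2625       768.6896
Price P = Σ PV = 102.2625.
Macaulay duration = Σ(t·PV) / P = 768.6896 / 102.2625 = 7.51683 half-year periods.
In years: 7.51683 / 2 = 3.75841 years.

3.76 years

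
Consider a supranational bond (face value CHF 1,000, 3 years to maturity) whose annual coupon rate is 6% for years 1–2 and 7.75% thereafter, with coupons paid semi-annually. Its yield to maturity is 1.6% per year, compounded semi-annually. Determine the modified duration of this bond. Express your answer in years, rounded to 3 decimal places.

Periodic yield y = 0.008. First find Macaulay duration:
  t   CF        PV=CF/(1+0.008)^t    t·PV
  1        30.00        29.7619        29.7619
  2        30.00        29.5257        59.0514
  3        30.00        29.2914        87.8741
  4        30.00        29.0589       116.2356
  5        38.75        37.2365       186.1826
  6     1,038.75       990.2568     5,941.5409
  Σ                  1,145.1312     6,420.6465
P = 1,145.1312; Macaulay duration = 6,420.6465 / 1,145.1312 = 5.60691 half-year periods = 2.80345 years.
Modified duration = D_Mac / (1 + y) = 2.80345 / 1.008 = 2.78120 years.

2.781 years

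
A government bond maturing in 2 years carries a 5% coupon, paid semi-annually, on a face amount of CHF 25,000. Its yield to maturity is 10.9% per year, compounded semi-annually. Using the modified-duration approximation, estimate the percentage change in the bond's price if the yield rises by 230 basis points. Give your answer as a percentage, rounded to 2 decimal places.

-4.20%

Periodic yield y = 0.0545. Modified duration first:
  t   CF        PV=CF/(1+0.0545)^t    t·PV
  1       625.00       592.6980       592.6980
  2       625.00       562.0654     1,124.1308
  3       625.00       533.0160     1,599.0481
  4    25,625.00    20,724.1887    82,896.7548
  Σ                 22,411.9681    86,212.6316
P = 22,411.9681; D_Mac = 3.84672 half-year periods = 1.92336 yrs; D_mod = 1.92336/(1+0.0545) = 1.82396 yrs.
ΔP/P ≈ -D_mod · Δy = -1.82396 × (+0.023) = -0.041951 = -4.1951%.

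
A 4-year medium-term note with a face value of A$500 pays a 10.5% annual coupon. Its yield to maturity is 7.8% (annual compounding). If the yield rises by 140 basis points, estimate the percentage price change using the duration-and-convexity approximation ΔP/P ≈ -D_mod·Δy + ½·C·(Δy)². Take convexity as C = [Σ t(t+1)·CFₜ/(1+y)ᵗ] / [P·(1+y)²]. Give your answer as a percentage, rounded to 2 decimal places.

With y = 0.078:
  t   CF        PV=CF/(1+0.078)^t    t·PV        t(t+1)·PV
  1        52.50        48.7013        48.7013          97.4026
  2        52.50        45.1775        90.3549         271.0647
  3        52.50        41.9086       125.7258         502.9030
  4       552.50       409.1261     1,636.5046       8,182.5230
  Σ                    544.9135     1,901.2866       9,053.8934
P = 544.9135; D_Mac = 3.48915 yrs; D_mod = 3.23669 yrs; C = 14.29784.
Duration effect: -3.23669 × (+0.014) = -0.045314
Convexity effect: 0.5 × 14.29784 × (0.014)² = +0.0014012
ΔP/P ≈ -0.045314 + 0.0014012 = -0.043912 = -4.3912%.

-4.39%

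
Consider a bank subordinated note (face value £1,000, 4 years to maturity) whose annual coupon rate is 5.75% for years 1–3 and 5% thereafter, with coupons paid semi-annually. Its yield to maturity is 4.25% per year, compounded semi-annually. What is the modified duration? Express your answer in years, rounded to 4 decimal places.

3.5650 years

Periodic yield y = 0.02125. First find Macaulay duration:
  t   CF        PV=CF/(1+0.02125)^t    t·PV
  1        28.75        28.1518        28.1518
  2        28.75        27.5660        55.1320
  3        28.75        26.9924        80.9772
  4        28.75        26.4308       105.7230
  5        28.75        25.8808       129.4039
  6        28.75        25.3423       152.0536
  7        25.00        21.5782       151.0475
  8     1,025.00       866.2980     6,930.3840
  Σ                  1,048.2402     7,632.8730
P = 1,048.2402; Macaulay duration = 7,632.8730 / 1,048.2402 = 7.28161 half-year periods = 3.64080 years.
Modified duration = D_Mac / (1 + y) = 3.64080 / 1.02125 = 3.56505 years.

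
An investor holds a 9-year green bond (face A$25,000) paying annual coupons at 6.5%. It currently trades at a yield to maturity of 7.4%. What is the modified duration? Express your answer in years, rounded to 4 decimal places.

Periodic yield y = 0.074. First find Macaulay duration:
  t   CF        PV=CF/(1+0.074)^t    t·PV
  1     1,625.00     1,513.0354     1,513.0354
  2     1,625.00     1,408.7853     2,817.5705
  3     1,625.00     1,311.7181     3,935.1544
  4     1,625.00     1,221.3390     4,885.3562
  5     1,625.00     1,137.1872     5,685.9359
  6     1,625.00     1,058.8335     6,353.0011
  7     1,625.00       985.8785     6,901.1495
  8     1,625.00       917.9502     7,343.6015
  9    26,625.00    14,003.9672   126,035.7046
  Σ                 23,558.6944   165,470.5091
P = 23,558.6944; Macaulay duration = 165,470.5091 / 23,558.6944 = 7.02376 years.
Modified duration = D_Mac / (1 + y) = 7.02376 / 1.074 = 6.53981 years.

6.5398 years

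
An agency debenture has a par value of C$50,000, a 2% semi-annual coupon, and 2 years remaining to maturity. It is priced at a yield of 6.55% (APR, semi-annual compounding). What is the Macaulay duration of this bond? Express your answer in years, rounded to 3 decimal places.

1.969 years

Periodic yield y = 0.03275. Discount each cash flow and weight by its period:
  t   CF        PV=CF/(1+0.03275)^t    t·PV
  1       500.00       484.1443       484.1443
  2       500.00       468.7914       937.5827
  3       500.00       453.9253     1,361.7759
  4    50,500.00    44,392.5981   177,570.3926
  Σ                 45,799.4591   180,353.8955
Price P = Σ PV = 45,799.4591.
Macaulay duration = Σ(t·PV) / P = 180,353.8955 / 45,799.4591 = 3.93790 half-year periods.
In years: 3.93790 / 2 = 1.96895 years.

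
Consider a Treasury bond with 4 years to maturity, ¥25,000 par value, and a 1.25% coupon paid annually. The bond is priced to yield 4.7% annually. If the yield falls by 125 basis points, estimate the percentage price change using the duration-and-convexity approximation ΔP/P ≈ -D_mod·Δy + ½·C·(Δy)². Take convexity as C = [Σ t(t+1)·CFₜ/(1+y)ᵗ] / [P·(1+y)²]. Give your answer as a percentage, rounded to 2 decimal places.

With y = 0.047:
  t   CF        PV=CF/(1+0.047)^t    t·PV        t(t+1)·PV
  1       312.50       298.4718       298.4718         596.9436
  2       312.50       285.0734       570.1468       1,710.4403
  3       312.50       272.2764       816.8292       3,267.3166
  4    25,312.50    21,064.3622    84,257.4488     421,287.2440
  Σ                 21,920.1838    85,942.8965     426,861.9446
P = 21,920.1838; D_Mac = 3.92072 yrs; D_mod = 3.74472 yrs; C = 17.76437.
Duration effect: -3.74472 × (-0.0125) = +0.046809
Convexity effect: 0.5 × 17.76437 × (-0.0125)² = +0.0013878
ΔP/P ≈ +0.046809 + 0.0013878 = +0.048197 = +4.8197%.

+4.82%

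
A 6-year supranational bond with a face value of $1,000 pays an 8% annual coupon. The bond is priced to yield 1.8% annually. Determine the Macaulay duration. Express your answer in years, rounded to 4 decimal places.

Periodic yield y = 0.018. Discount each cash flow and weight by its year:
  t   CF        PV=CF/(1+0.018)^t    t·PV
  1        80.00        78.5855        78.5855
  2        80.00        77.1959       154.3919
  3        80.00        75.8310       227.4929
  4        80.00        74.4902       297.9606
  5        80.00        73.1730       365.8652
  6     1,080.00       970.3694     5,822.2163
  Σ                  1,349.6450     6,946.5124
Price P = Σ PV = 1,349.6450.
Macaulay duration = Σ(t·PV) / P = 6,946.5124 / 1,349.6450 = 5.14692 years.

5.1469 years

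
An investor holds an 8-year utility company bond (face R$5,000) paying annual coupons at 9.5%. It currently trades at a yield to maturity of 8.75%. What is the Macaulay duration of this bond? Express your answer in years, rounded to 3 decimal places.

5.995 years

Periodic yield y = 0.0875. Discount each cash flow and weight by its year:
  t   CF        PV=CF/(1+0.0875)^t    t·PV
  1       475.00       436.7816       436.7816
  2       475.00       401.6383       803.2765
  3       475.00       369.3225     1,107.9676
  4       475.00       339.6069     1,358.4277
  5       475.00       312.2822     1,561.4112
  6       475.00       287.1561     1,722.9365
  7       475.00       264.0516     1,848.3610
  8     5,475.00     2,798.6591    22,389.2727
  Σ                  5,209.4983    31,228.4348
Price P = Σ PV = 5,209.4983.
Macaulay duration = Σ(t·PV) / P = 31,228.4348 / 5,209.4983 = 5.99452 years.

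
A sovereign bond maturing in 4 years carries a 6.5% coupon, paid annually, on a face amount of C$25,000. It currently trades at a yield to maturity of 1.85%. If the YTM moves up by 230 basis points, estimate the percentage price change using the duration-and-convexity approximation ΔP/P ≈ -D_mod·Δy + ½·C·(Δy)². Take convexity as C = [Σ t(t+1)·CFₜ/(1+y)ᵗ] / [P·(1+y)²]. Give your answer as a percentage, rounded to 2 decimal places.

-7.85%

With y = 0.0185:
  t   CF        PV=CF/(1+0.0185)^t    t·PV        t(t+1)·PV
  1     1,625.00     1,595.4836     1,595.4836       3,190.9671
  2     1,625.00     1,566.5032     3,133.0065       9,399.0195
  3     1,625.00     1,538.0493     4,614.1480      18,456.5920
  4    26,625.00    24,742.6085    98,970.4339     494,852.1697
  Σ                 29,442.6446   108,313.0720     525,898.7482
P = 29,442.6446; D_Mac = 3.67878 yrs; D_mod = 3.61196 yrs; C = 17.21881.
Duration effect: -3.61196 × (+0.023) = -0.083075
Convexity effect: 0.5 × 17.21881 × (0.023)² = +0.0045544
ΔP/P ≈ -0.083075 + 0.0045544 = -0.078521 = -7.8521%.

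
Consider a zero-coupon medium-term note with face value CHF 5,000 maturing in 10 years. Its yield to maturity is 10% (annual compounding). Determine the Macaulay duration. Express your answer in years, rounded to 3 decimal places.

A zero-coupon bond has a single cash flow at maturity, so its Macaulay duration equals its maturity: 10 years.

10.000 years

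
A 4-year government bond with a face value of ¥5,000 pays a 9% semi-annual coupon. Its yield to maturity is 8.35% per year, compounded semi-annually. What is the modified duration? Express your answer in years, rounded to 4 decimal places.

3.3149 years

Periodic yield y = 0.04175. First find Macaulay duration:
  t   CF        PV=CF/(1+0.04175)^t    t·PV
  1       225.00       215.9827       215.9827
  2       225.00       207.3268       414.6537
  3       225.00       199.0178       597.0535
  4       225.00       191.0418       764.1673
  5       225.00       183.3855       916.9275
  6       225.00       176.0360     1,056.2159
  7       225.00       168.9810     1,182.8672
  8     5,225.00     3,766.8491    30,134.7927
  Σ                  5,108.6208    35,282.6605
P = 5,108.6208; Macaulay duration = 35,282.6605 / 5,108.6208 = 6.90649 half-year periods = 3.45325 years.
Modified duration = D_Mac / (1 + y) = 3.45325 / 1.04175 = 3.31485 years.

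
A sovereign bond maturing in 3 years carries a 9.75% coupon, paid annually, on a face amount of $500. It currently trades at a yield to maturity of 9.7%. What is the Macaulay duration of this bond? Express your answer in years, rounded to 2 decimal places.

2.74 years

Periodic yield y = 0.097. Discount each cash flow and weight by its year:
  t   CF        PV=CF/(1+0.097)^t    t·PV
  1        48.75        44.4394        44.4394
  2        48.75        40.5099        81.0198
  3       548.75       415.6757     1,247.0271
  Σ                    500.6250     1,372.4864
Price P = Σ PV = 500.6250.
Macaulay duration = Σ(t·PV) / P = 1,372.4864 / 500.6250 = 2.74155 years.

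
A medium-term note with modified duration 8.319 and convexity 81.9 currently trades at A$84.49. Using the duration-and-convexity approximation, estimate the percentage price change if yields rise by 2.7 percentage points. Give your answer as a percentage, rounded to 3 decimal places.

Duration effect: -D_mod·Δy = -8.319 × (+0.027) = -0.224613
Convexity effect: ½·C·(Δy)² = 0.5 × 81.9 × (0.027)² = +0.02985255
ΔP/P ≈ -0.224613 + 0.02985255 = -0.19476045
= -19.476045%.

-19.476%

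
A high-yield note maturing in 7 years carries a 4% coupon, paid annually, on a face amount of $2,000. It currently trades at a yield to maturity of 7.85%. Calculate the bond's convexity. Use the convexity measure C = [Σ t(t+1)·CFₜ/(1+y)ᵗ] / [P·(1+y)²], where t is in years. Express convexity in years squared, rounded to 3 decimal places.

With y = 0.0785:
  t   CF        PV=CF/(1+0.0785)^t    t·PV        t(t+1)·PV
  1        80.00        74.1771        74.1771         148.3542
  2        80.00        68.7780       137.5560         412.6681
  3        80.00        63.7719       191.3158         765.2631
  4        80.00        59.1302       236.5208       1,182.6041
  5        80.00        54.8263       274.1317       1,644.7901
  6        80.00        50.8357       305.0144       2,135.1008
  7     2,080.00     1,225.5253     8,578.6772      68,629.4180
  Σ                  1,597.0446     9,797.3931      74,918.1985
P = 1,597.0446.
Convexity = Σ t(t+1)·PV / [P·(1+y)²] = 74,918.1985 / (1,597.0446 × 1.163162) = 40.33016.

40.330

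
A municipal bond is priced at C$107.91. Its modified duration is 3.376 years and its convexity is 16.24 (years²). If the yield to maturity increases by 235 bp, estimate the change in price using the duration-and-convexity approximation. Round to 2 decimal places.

Duration effect: -D_mod·Δy = -3.376 × (+0.0235) = -0.079336
Convexity effect: ½·C·(Δy)² = 0.5 × 16.24 × (0.0235)² = +0.00448427
ΔP/P ≈ -0.079336 + 0.00448427 = -0.07485173
ΔP ≈ 107.91 × (-0.07485173) = -8.0772501843.

-C$8.08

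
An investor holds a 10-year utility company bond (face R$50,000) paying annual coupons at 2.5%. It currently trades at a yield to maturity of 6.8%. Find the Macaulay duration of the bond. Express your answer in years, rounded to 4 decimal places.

8.7154 years

Periodic yield y = 0.068. Discount each cash flow and weight by its year:
  t   CF        PV=CF/(1+0.068)^t    t·PV
  1     1,250.00     1,170.4120     1,170.4120
  2     1,250.00     1,095.8914     2,191.7827
  3     1,250.00     1,026.1155     3,078.3465
  4     1,250.00       960.7823     3,843.1293
  5     1,250.00       899.6089     4,498.0446
  6     1,250.00       842.3304     5,053.9827
  7     1,250.00       788.6989     5,520.8924
  8     1,250.00       738.4821     5,907.8571
  9     1,250.00       691.4627     6,223.1640
  10   51,250.00    26,544.9152   265,449.1523
  Σ                 34,758.6995   302,936.7636
Price P = Σ PV = 34,758.6995.
Macaulay duration = Σ(t·PV) / P = 302,936.7636 / 34,758.6995 = 8.71542 years.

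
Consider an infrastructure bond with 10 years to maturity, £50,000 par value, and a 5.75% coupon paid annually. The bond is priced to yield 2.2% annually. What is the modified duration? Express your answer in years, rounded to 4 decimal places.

Periodic yield y = 0.022. First find Macaulay duration:
  t   CF        PV=CF/(1+0.022)^t    t·PV
  1     2,875.00     2,813.1115     2,813.1115
  2     2,875.00     2,752.5553     5,505.1107
  3     2,875.00     2,693.3027     8,079.9080
  4     2,875.00     2,635.3255    10,541.3020
  5     2,875.00     2,578.5964    12,892.9819
  6     2,875.00     2,523.0884    15,138.5307
  7     2,875.00     2,468.7754    17,281.4277
  8     2,875.00     2,415.6315    19,325.0519
  9     2,875.00     2,363.6316    21,272.6844
  10   52,875.00    42,534.5089   425,345.0886
  Σ                 65,778.5272   538,195.1974
P = 65,778.5272; Macaulay duration = 538,195.1974 / 65,778.5272 = 8.18193 years.
Modified duration = D_Mac / (1 + y) = 8.18193 / 1.022 = 8.00580 years.

8.0058 years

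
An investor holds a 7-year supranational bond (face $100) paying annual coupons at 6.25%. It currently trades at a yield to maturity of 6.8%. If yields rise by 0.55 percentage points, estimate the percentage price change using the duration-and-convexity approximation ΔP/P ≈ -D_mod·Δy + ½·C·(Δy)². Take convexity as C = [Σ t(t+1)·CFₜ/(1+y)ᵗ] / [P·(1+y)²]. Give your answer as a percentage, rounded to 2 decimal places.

-2.96%

With y = 0.068:
  t   CF        PV=CF/(1+0.068)^t    t·PV        t(t+1)·PV
  1         6.25         5.8521         5.8521          11.7041
  2         6.25         5.4795        10.9589          32.8767
  3         6.25         5.1306        15.3917          61.5669
  4         6.25         4.8039        19.2156          96.0782
  5         6.25         4.4980        22.4902         134.9413
  6         6.25         4.2117        25.2699         176.8894
  7       106.25        67.0394       469.2759       3,754.2068
  Σ                     97.0151       568.4543       4,268.2636
P = 97.0151; D_Mac = 5.85944 yrs; D_mod = 5.48637 yrs; C = 38.57175.
Duration effect: -5.48637 × (+0.0055) = -0.030175
Convexity effect: 0.5 × 38.57175 × (0.0055)² = +0.0005834
ΔP/P ≈ -0.030175 + 0.0005834 = -0.029592 = -2.9592%.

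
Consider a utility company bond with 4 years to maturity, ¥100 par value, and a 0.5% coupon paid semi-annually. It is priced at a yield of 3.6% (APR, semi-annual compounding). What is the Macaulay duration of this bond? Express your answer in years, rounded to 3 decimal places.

Periodic yield y = 0.018. Discount each cash flow and weight by its period:
  t   CF        PV=CF/(1+0.018)^t    t·PV
  1         0.25         0.2456         0.2456
  2         0.25         0.2412         0.4825
  3         0.25         0.2370         0.7109
  4         0.25         0.2328         0.9311
  5         0.25         0.2287         1.1433
  6         0.25         0.2246         1.3477
  7         0.25         0.2207         1.5446
  8       100.25        86.9165       695.3319
  Σ                     88.5470       701.7376
Price P = Σ PV = 88.5470.
Macaulay duration = Σ(t·PV) / P = 701.7376 / 88.5470 = 7.92503 half-year periods.
In years: 7.92503 / 2 = 3.96252 years.

3.963 years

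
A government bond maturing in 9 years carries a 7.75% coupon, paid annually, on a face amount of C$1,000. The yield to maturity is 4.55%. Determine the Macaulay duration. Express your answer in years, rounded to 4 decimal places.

Periodic yield y = 0.0455. Discount each cash flow and weight by its year:
  t   CF        PV=CF/(1+0.0455)^t    t·PV
  1        77.50        74.1272        74.1272
  2        77.50        70.9012       141.8024
  3        77.50        67.8156       203.4468
  4        77.50        64.8643       259.4571
  5        77.50        62.0414       310.2069
  6        77.50        59.3414       356.0481
  7        77.50        56.7588       397.3118
  8        77.50        54.2887       434.3096
  9     1,077.50       721.9397     6,497.4576
  Σ                  1,232.0783     8,674.1676
Price P = Σ PV = 1,232.0783.
Macaulay duration = Σ(t·PV) / P = 8,674.1676 / 1,232.0783 = 7.04027 years.

7.0403 years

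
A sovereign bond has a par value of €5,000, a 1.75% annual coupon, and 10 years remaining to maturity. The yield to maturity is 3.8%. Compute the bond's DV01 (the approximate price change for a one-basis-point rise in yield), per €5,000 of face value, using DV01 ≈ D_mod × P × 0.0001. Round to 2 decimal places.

€3.68

Periodic yield y = 0.038.
  t   CF        PV=CF/(1+0.038)^t    t·PV
  1        87.50        84.2967        84.2967
  2        87.50        81.2107       162.4214
  3        87.50        78.2377       234.7131
  4        87.50        75.3735       301.4940
  5        87.50        72.6142       363.0708
  6        87.50        69.9558       419.7350
  7        87.50        67.3948       471.7638
  8        87.50        64.9276       519.4207
  9        87.50        62.5507       562.9559
  10    5,087.50     3,503.7321    35,037.3206
  Σ                  4,160.2937    38,157.1919
P = 4,160.2937; D_Mac = 9.17175 yrs; D_mod = 8.83599 yrs.
DV01 ≈ 8.83599 × 4,160.2937 × 0.0001 = 3.676030.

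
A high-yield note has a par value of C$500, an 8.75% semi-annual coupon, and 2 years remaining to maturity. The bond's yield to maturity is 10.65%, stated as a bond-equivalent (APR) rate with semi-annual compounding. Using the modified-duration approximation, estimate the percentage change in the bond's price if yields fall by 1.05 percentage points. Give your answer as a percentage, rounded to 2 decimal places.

Periodic yield y = 0.05325. Modified duration first:
  t   CF        PV=CF/(1+0.05325)^t    t·PV
  1       21.875        20.7690        20.7690
  2       21.875        19.7190        39.4380
  3       21.875        18.7221        56.1662
  4      521.875       424.0730     1,696.2920
  Σ                    483.2831     1,812.6652
P = 483.2831; D_Mac = 3.75073 half-year periods = 1.87537 yrs; D_mod = 1.87537/(1+0.05325) = 1.78055 yrs.
ΔP/P ≈ -D_mod · Δy = -1.78055 × (-0.0105) = +0.018696 = +1.8696%.

+1.87%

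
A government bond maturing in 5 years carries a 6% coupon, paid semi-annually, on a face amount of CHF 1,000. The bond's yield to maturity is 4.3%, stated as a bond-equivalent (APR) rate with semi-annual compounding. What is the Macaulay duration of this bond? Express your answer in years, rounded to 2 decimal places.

Periodic yield y = 0.0215. Discount each cash flow and weight by its period:
  t   CF        PV=CF/(1+0.0215)^t    t·PV
  1        30.00        29.3686        29.3686
  2        30.00        28.7504        57.5009
  3        30.00        28.1453        84.4360
  4        30.00        27.5529       110.2117
  5        30.00        26.9730       134.8650
  6        30.00        26.4053       158.4318
  7        30.00        25.8495       180.9467
  8        30.00        25.3055       202.4437
  9        30.00        24.7728       222.9556
  10    1,030.00       832.6328     8,326.3280
  Σ                  1,075.7562     9,507.4880
Price P = Σ PV = 1,075.7562.
Macaulay duration = Σ(t·PV) / P = 9,507.4880 / 1,075.7562 = 8.83796 half-year periods.
In years: 8.83796 / 2 = 4.41898 years.

4.42 years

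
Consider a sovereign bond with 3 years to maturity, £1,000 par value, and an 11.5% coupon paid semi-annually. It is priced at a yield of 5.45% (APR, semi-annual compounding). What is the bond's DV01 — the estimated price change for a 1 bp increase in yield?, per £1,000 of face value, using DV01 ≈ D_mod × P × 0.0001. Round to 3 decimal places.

£0.301

Periodic yield y = 0.02725.
  t   CF        PV=CF/(1+0.02725)^t    t·PV
  1        57.50        55.9747        55.9747
  2        57.50        54.4898       108.9797
  3        57.50        53.0444       159.1331
  4        57.50        51.6373       206.5491
  5        57.50        50.2675       251.3374
  6     1,057.50       899.9606     5,399.7633
  Σ                  1,165.3742     6,181.7373
P = 1,165.3742; D_Mac = 5.30451 half-year periods = 2.65225 yrs; D_mod = 2.58190 yrs.
DV01 ≈ 2.58190 × 1,165.3742 × 0.0001 = 0.300888.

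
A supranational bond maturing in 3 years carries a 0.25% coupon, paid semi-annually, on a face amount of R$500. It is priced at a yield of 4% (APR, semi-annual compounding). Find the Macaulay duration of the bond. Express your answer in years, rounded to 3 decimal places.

2.990 years

Periodic yield y = 0.02. Discount each cash flow and weight by its period:
  t   CF        PV=CF/(1+0.02)^t    t·PV
  1        0.625         0.6127         0.6127
  2        0.625         0.6007         1.2015
  3        0.625         0.5890         1.7669
  4        0.625         0.5774         2.3096
  5        0.625         0.5661         2.8304
  6      500.625       444.5407     2,667.2440
  Σ                    447.4866     2,675.9651
Price P = Σ PV = 447.4866.
Macaulay duration = Σ(t·PV) / P = 2,675.9651 / 447.4866 = 5.97999 half-year periods.
In years: 5.97999 / 2 = 2.98999 years.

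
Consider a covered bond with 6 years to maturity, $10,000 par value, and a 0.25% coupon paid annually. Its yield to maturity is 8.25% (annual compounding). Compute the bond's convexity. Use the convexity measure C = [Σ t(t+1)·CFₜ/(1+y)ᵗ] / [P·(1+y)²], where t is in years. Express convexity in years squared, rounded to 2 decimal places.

With y = 0.0825:
  t   CF        PV=CF/(1+0.0825)^t    t·PV        t(t+1)·PV
  1        25.00        23.0947        23.0947          46.1894
  2        25.00        21.3346        42.6692         128.0075
  3        25.00        19.7086        59.1259         236.5035
  4        25.00        18.2066        72.8263         364.1316
  5        25.00        16.8190        84.0951         504.5704
  6    10,025.00     6,230.4147    37,382.4879     261,677.4154
  Σ                  6,329.5781    37,664.2990     262,956.8177
P = 6,329.5781.
Convexity = Σ t(t+1)·PV / [P·(1+y)²] = 262,956.8177 / (6,329.5781 × 1.171806) = 35.45307.

35.45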